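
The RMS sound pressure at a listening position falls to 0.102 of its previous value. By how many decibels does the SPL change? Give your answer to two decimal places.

-19.83 dB

Sound pressure is an amplitude quantity: ΔL = 20·log₁₀(p₂/p₁).
20·log₁₀(0.102) = -19.83 dB.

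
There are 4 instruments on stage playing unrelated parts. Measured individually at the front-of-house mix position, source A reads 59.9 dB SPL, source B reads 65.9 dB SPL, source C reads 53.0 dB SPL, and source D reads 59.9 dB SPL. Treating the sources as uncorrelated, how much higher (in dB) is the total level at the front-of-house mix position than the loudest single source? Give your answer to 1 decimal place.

Uncorrelated sources add in intensity (power), not in dB.
L_total = 10·log₁₀(10^(59.9/10) + 10^(65.9/10) + 10^(53.0/10) + 10^(59.9/10)) = 67.81 dB SPL.
Excess over the loudest (65.9 dB): 67.81 − 65.9 = 1.9 dB.

1.9 dB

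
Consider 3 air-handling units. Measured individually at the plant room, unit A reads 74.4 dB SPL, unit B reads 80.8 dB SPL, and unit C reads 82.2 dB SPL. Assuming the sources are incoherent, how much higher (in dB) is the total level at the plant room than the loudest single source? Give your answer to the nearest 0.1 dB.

2.8 dB

Uncorrelated sources add in intensity (power), not in dB.
L_total = 10·log₁₀(10^(74.4/10) + 10^(80.8/10) + 10^(82.2/10)) = 84.97 dB SPL.
Excess over the loudest (82.2 dB): 84.97 − 82.2 = 2.8 dB.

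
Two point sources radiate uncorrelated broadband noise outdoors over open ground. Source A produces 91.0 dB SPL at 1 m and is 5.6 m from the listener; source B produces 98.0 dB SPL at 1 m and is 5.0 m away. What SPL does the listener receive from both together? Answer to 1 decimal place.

84.7 dB SPL

At the listener: L_A = 91.0 − 20·log₁₀(5.6) = 76.04 dB; L_B = 98.0 − 20·log₁₀(5.0) = 84.02 dB.
Combined: 10·log₁₀(10^(76.04/10)+10^(84.02/10)) = 84.7 dB SPL.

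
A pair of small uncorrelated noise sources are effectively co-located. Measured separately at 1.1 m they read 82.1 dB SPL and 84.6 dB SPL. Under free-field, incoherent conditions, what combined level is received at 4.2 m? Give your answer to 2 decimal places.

Combined at 1.1 m: 10·log₁₀(10^(82.1/10)+10^(84.6/10)) = 86.538 dB SPL.
Then apply −20·log₁₀(4.2/1.1) = -11.637 dB → 74.90 dB SPL.

74.90 dB SPL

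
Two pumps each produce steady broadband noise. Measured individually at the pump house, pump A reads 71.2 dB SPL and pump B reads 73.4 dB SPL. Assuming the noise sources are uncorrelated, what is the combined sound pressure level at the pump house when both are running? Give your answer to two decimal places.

Uncorrelated sources add in intensity (power), not in dB.
L_total = 10·log₁₀(10^(71.2/10) + 10^(73.4/10)) = 10·log₁₀(35060000) = 75.45 dB SPL.

75.45 dB SPL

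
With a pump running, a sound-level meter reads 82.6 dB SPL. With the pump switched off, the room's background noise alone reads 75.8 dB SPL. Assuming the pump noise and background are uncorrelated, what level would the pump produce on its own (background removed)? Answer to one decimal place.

81.6 dB SPL

Remove the background by subtracting linear intensities:
L_src = 10·log₁₀(10^(82.6/10) − 10^(75.8/10)) = 10·log₁₀(144000000) = 81.6 dB SPL.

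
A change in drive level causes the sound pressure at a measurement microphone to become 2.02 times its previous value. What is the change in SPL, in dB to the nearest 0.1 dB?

Sound pressure is an amplitude quantity: ΔL = 20·log₁₀(p₂/p₁).
20·log₁₀(2.02) = 6.1 dB.

6.1 dB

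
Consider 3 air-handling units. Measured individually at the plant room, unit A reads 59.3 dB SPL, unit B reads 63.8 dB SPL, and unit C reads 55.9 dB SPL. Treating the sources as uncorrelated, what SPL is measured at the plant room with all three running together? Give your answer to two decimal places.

65.61 dB SPL

Uncorrelated sources add in intensity (power), not in dB.
L_total = 10·log₁₀(10^(59.3/10) + 10^(63.8/10) + 10^(55.9/10)) = 10·log₁₀(3639000) = 65.61 dB SPL.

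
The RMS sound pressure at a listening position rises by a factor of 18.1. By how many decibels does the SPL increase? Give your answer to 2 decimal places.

25.15 dB

SPL change from a pressure ratio uses the 20·log₁₀ form:
20·log₁₀(18.1) = 25.15 dB.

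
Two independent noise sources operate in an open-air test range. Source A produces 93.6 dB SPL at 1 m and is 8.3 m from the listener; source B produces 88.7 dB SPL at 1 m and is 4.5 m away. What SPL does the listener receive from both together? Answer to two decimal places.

At the listener: L_A = 93.6 − 20·log₁₀(8.3) = 75.218 dB; L_B = 88.7 − 20·log₁₀(4.5) = 75.636 dB.
Combined: 10·log₁₀(10^(75.218/10)+10^(75.636/10)) = 78.44 dB SPL.

78.44 dB SPL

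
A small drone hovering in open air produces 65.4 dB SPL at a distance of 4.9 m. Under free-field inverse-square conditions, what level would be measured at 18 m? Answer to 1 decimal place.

54.1 dB SPL

Free-field point source: level drops by 20·log₁₀ of the distance ratio.
ΔL = −20·log₁₀(18/4.9) = -11.30 dB, so L₂ = 65.4 + (-11.30) = 54.1 dB SPL.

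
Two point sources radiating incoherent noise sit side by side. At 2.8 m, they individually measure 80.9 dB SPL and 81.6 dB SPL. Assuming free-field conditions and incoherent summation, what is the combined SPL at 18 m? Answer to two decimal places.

68.11 dB SPL

Combined at 2.8 m: 10·log₁₀(10^(80.9/10)+10^(81.6/10)) = 84.274 dB SPL.
Then apply −20·log₁₀(18/2.8) = -16.162 dB → 68.11 dB SPL.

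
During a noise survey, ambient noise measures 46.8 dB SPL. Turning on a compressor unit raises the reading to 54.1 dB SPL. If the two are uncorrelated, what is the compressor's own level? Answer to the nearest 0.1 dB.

Remove the background by subtracting linear intensities:
L_src = 10·log₁₀(10^(54.1/10) − 10^(46.8/10)) = 10·log₁₀(209200) = 53.2 dB SPL.

53.2 dB SPL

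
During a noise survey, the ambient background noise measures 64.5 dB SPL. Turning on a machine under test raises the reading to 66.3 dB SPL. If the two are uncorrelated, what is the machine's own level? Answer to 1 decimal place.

Background correction is a power subtraction:
L_src = 10·log₁₀(10^(66.3/10) − 10^(64.5/10)) = 10·log₁₀(1447000) = 61.6 dB SPL.

61.6 dB SPL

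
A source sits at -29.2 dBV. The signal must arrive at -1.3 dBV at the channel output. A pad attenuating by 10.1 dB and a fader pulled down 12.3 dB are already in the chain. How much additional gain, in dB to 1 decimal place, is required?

50.3 dB

The required make-up gain is the shortfall in the dB sum.
G = -1.3 − (-29.2) + 10.1 + 12.3 = 50.3 dB.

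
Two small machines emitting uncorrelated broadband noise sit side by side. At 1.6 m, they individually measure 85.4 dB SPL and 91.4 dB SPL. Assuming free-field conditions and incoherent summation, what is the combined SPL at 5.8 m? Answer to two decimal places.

81.19 dB SPL

Combined at 1.6 m: 10·log₁₀(10^(85.4/10)+10^(91.4/10)) = 92.373 dB SPL.
Then apply −20·log₁₀(5.8/1.6) = -11.186 dB → 81.19 dB SPL.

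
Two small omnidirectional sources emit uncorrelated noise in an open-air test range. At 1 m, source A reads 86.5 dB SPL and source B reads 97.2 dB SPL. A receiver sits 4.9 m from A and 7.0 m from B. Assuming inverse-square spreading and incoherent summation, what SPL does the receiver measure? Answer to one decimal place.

81.0 dB SPL

At the listener: L_A = 86.5 − 20·log₁₀(4.9) = 72.70 dB; L_B = 97.2 − 20·log₁₀(7.0) = 80.30 dB.
Combined: 10·log₁₀(10^(72.70/10)+10^(80.30/10)) = 81.0 dB SPL.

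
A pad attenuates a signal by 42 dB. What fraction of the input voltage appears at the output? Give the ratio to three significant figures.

Voltage ratio = 10^(dB/20).
10^(-42/20) = 10^(-2.100) = 0.00794.

0.00794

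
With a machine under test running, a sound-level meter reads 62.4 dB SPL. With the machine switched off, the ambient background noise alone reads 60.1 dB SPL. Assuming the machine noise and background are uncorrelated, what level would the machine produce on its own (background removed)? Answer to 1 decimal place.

58.5 dB SPL

Subtract intensities: L_src = 10·log₁₀(10^(L_total/10) − 10^(L_bg/10)).
L_src = 10·log₁₀(10^(62.4/10) − 10^(60.1/10)) = 10·log₁₀(714500) = 58.5 dB SPL.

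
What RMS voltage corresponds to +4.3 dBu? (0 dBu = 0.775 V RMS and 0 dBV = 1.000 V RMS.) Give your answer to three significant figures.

V = 0.775 V × 10^(+4.3/20).
= 0.775 × 1.641 = 1.27 V.

1.27 V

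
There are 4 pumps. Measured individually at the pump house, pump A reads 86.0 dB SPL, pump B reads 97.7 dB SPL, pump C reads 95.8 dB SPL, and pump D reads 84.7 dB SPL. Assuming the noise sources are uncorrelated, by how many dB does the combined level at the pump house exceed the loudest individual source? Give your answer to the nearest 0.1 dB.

Incoherent sources sum as intensities:
L_total = 10·log₁₀(10^(86.0/10) + 10^(97.7/10) + 10^(95.8/10) + 10^(84.7/10)) = 100.16 dB SPL.
Excess over the loudest (97.7 dB): 100.16 − 97.7 = 2.5 dB.

2.5 dB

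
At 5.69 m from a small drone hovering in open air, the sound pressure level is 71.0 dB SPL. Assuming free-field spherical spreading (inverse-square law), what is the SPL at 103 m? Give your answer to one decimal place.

For a point source in a free field, ΔL = −20·log₁₀(d₂/d₁).
ΔL = −20·log₁₀(103/5.69) = -25.15 dB, so L₂ = 71.0 + (-25.15) = 45.8 dB SPL.

45.8 dB SPL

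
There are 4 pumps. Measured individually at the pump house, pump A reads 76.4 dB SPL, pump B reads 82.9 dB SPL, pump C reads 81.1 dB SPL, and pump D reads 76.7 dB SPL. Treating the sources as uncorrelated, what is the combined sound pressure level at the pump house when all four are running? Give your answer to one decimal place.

86.2 dB SPL

Incoherent sources sum as intensities:
L_total = 10·log₁₀(10^(76.4/10) + 10^(82.9/10) + 10^(81.1/10) + 10^(76.7/10)) = 10·log₁₀(414200000) = 86.2 dB SPL.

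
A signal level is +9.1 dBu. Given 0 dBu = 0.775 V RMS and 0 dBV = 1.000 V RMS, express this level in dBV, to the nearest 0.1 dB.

+6.9 dBV

The offset between the scales is 20·log₁₀(0.775/1.000) = −2.214 dB.
So dBV = +9.1 − 2.214 = +6.9 dBV.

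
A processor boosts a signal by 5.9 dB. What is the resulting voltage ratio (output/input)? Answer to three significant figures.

1.97

Voltage ratio = 10^(dB/20).
10^(5.9/20) = 10^(0.2950) = 1.97.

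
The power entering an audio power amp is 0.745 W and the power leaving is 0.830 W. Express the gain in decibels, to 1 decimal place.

Power ratio → dB uses the 10·log₁₀ form:
10·log₁₀(0.830/0.745) = 10·log₁₀(1.114) = 0.5 dB.

0.5 dB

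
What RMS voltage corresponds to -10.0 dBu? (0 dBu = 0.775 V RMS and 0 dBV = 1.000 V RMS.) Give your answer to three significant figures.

V = 0.775 V × 10^(-10.0/20).
= 0.775 × 0.3162 = 0.245 V.

0.245 V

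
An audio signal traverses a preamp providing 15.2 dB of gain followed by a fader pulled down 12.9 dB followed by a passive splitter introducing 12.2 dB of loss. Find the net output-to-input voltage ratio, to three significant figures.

Net gain = 15.2 + (−12.9) + (−12.2) = -9.9 dB.
Voltage ratio = 10^(-9.9/20) = 0.320.

0.320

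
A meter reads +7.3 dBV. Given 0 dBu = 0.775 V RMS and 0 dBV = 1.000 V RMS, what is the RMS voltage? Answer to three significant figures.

2.32 V

V = 1.000 V × 10^(+7.3/20).
= 1.000 × 2.317 = 2.32 V.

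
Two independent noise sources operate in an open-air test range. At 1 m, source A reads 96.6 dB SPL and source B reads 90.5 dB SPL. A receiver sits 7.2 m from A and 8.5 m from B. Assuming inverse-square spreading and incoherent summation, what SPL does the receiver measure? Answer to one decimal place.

At the listener: L_A = 96.6 − 20·log₁₀(7.2) = 79.45 dB; L_B = 90.5 − 20·log₁₀(8.5) = 71.91 dB.
Combined: 10·log₁₀(10^(79.45/10)+10^(71.91/10)) = 80.2 dB SPL.

80.2 dB SPL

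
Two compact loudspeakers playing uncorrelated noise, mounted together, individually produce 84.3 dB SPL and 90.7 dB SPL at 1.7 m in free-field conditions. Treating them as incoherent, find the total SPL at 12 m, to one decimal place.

Combined at 1.7 m: 10·log₁₀(10^(84.3/10)+10^(90.7/10)) = 91.60 dB SPL.
Then apply −20·log₁₀(12/1.7) = -16.97 dB → 74.6 dB SPL.

74.6 dB SPL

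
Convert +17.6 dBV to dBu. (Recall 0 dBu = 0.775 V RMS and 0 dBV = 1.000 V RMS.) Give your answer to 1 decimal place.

The offset between the scales is 20·log₁₀(0.775/1.000) = −2.214 dB.
So dBu = +17.6 + 2.214 = +19.8 dBu.

+19.8 dBu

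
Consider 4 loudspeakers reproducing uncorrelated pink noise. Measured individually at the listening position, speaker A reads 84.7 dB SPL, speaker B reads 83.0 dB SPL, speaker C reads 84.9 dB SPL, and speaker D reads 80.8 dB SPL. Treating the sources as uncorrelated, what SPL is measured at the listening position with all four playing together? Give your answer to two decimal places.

Incoherent sources sum as intensities:
L_total = 10·log₁₀(10^(84.7/10) + 10^(83.0/10) + 10^(84.9/10) + 10^(80.8/10)) = 10·log₁₀(923900000) = 89.66 dB SPL.

89.66 dB SPL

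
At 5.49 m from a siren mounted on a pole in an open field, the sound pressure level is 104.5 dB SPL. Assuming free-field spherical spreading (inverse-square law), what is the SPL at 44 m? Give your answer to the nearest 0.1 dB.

86.4 dB SPL

For a point source in a free field, ΔL = −20·log₁₀(d₂/d₁).
ΔL = −20·log₁₀(44/5.49) = -18.08 dB, so L₂ = 104.5 + (-18.08) = 86.4 dB SPL.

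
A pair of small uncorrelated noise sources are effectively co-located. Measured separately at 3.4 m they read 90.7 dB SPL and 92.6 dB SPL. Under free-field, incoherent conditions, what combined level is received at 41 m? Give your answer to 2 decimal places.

73.14 dB SPL

Combined at 3.4 m: 10·log₁₀(10^(90.7/10)+10^(92.6/10)) = 94.763 dB SPL.
Then apply −20·log₁₀(41/3.4) = -21.626 dB → 73.14 dB SPL.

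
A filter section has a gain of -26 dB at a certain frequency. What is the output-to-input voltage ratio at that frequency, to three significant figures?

0.0501

Voltage ratio = 10^(dB/20).
10^(-26/20) = 10^(-1.300) = 0.0501.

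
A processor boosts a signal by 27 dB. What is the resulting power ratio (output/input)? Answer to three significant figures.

501

Power ratio = 10^(dB/10).
10^(27/10) = 10^(2.700) = 501.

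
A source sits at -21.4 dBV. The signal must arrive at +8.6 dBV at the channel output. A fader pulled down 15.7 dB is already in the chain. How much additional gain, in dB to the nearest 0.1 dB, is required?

The required make-up gain is the shortfall in the dB sum.
G = +8.6 − (-21.4) + 15.7 = 45.7 dB.

45.7 dB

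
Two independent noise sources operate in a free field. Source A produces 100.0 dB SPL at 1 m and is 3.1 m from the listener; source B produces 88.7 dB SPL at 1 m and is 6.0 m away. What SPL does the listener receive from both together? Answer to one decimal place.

At the listener: L_A = 100.0 − 20·log₁₀(3.1) = 90.17 dB; L_B = 88.7 − 20·log₁₀(6.0) = 73.14 dB.
Combined: 10·log₁₀(10^(90.17/10)+10^(73.14/10)) = 90.3 dB SPL.

90.3 dB SPL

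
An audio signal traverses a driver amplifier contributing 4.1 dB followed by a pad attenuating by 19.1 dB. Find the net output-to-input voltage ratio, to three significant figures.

0.178

Net gain = 4.1 + (−19.1) = -15.0 dB.
Voltage ratio = 10^(-15.0/20) = 0.178.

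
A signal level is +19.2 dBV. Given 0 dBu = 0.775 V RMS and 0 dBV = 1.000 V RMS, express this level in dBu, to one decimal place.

+21.4 dBu

The offset between the scales is 20·log₁₀(0.775/1.000) = −2.214 dB.
So dBu = +19.2 + 2.214 = +21.4 dBu.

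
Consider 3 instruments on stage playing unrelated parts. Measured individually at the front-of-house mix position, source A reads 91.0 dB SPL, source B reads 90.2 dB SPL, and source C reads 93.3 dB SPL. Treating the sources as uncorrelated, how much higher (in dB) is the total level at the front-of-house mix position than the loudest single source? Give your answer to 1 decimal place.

3.2 dB

Incoherent sources sum as intensities:
L_total = 10·log₁₀(10^(91.0/10) + 10^(90.2/10) + 10^(93.3/10)) = 96.48 dB SPL.
Excess over the loudest (93.3 dB): 96.48 − 93.3 = 3.2 dB.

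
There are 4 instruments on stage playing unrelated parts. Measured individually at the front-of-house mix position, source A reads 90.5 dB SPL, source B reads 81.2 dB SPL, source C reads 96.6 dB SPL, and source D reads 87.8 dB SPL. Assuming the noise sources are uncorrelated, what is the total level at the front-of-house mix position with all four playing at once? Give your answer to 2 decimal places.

Add the sources as powers (linear), then convert back to dB:
L_total = 10·log₁₀(10^(90.5/10) + 10^(81.2/10) + 10^(96.6/10) + 10^(87.8/10)) = 10·log₁₀(6427000000) = 98.08 dB SPL.

98.08 dB SPL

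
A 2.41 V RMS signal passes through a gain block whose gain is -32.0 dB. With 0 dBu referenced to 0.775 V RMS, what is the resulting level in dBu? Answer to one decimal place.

Input level: 20·log₁₀(2.41/0.775) = 9.85 dBu.
Output: 9.85 − 32.0 = -22.1 dBu.

-22.1 dBu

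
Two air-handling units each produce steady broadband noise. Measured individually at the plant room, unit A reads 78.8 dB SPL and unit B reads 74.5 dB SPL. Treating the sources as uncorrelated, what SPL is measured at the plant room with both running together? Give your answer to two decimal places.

Uncorrelated sources add in intensity (power), not in dB.
L_total = 10·log₁₀(10^(78.8/10) + 10^(74.5/10)) = 10·log₁₀(104000000) = 80.17 dB SPL.

80.17 dB SPL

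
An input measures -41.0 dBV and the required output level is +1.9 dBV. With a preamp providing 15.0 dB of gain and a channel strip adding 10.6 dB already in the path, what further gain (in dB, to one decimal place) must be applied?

The required make-up gain is the shortfall in the dB sum.
G = +1.9 − (-41.0) − 15.0 − 10.6 = 17.3 dB.

17.3 dB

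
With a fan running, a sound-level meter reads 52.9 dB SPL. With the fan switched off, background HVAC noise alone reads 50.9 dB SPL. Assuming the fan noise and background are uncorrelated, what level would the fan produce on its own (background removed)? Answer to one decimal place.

48.6 dB SPL

Subtract intensities: L_src = 10·log₁₀(10^(L_total/10) − 10^(L_bg/10)).
L_src = 10·log₁₀(10^(52.9/10) − 10^(50.9/10)) = 10·log₁₀(71960) = 48.6 dB SPL.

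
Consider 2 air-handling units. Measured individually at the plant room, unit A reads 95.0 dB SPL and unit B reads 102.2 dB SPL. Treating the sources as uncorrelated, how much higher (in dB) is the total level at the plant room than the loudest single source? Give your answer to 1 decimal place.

Add the sources as powers (linear), then convert back to dB:
L_total = 10·log₁₀(10^(95.0/10) + 10^(102.2/10)) = 102.96 dB SPL.
Excess over the loudest (102.2 dB): 102.96 − 102.2 = 0.8 dB.

0.8 dB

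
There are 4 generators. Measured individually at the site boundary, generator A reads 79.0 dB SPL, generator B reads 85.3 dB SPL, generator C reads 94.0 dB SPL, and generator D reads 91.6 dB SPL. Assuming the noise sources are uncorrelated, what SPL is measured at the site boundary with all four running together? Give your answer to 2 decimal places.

96.41 dB SPL

Incoherent sources sum as intensities:
L_total = 10·log₁₀(10^(79.0/10) + 10^(85.3/10) + 10^(94.0/10) + 10^(91.6/10)) = 10·log₁₀(4376000000) = 96.41 dB SPL.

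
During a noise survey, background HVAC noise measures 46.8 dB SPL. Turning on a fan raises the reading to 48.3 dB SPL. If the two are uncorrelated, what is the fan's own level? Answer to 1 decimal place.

43.0 dB SPL

Subtract intensities: L_src = 10·log₁₀(10^(L_total/10) − 10^(L_bg/10)).
L_src = 10·log₁₀(10^(48.3/10) − 10^(46.8/10)) = 10·log₁₀(19750) = 43.0 dB SPL.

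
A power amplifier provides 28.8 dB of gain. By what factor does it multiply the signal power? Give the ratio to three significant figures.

759

Power ratio = 10^(dB/10).
10^(28.8/10) = 10^(2.880) = 759.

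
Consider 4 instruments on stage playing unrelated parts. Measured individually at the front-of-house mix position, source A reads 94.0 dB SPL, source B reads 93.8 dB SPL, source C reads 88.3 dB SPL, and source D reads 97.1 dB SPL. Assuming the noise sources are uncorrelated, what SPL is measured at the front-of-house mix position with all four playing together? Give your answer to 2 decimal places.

Uncorrelated sources add in intensity (power), not in dB.
L_total = 10·log₁₀(10^(94.0/10) + 10^(93.8/10) + 10^(88.3/10) + 10^(97.1/10)) = 10·log₁₀(10715000000) = 100.30 dB SPL.

100.30 dB SPL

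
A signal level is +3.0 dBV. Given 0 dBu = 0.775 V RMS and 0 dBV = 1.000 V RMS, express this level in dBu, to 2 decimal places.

+5.21 dBu

The offset between the scales is 20·log₁₀(0.775/1.000) = −2.214 dB.
So dBu = +3.0 + 2.214 = +5.21 dBu.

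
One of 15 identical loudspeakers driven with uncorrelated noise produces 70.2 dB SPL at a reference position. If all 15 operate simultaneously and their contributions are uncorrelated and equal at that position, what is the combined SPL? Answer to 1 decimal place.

15 equal incoherent sources raise the level by 10·log₁₀(15) = 11.76 dB.
L_total = 70.2 + 11.76 = 82.0 dB SPL.

82.0 dB SPL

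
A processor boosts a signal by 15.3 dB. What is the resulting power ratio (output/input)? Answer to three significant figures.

Power ratio = 10^(dB/10).
10^(15.3/10) = 10^(1.530) = 33.9.

33.9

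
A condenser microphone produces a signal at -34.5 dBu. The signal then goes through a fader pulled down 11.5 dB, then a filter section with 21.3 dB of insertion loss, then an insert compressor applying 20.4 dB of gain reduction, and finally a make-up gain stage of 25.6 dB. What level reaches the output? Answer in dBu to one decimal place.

In dB, series stages simply add:
-34.5 − 11.5 − 21.3 − 20.4 + 25.6 = -62.1 dBu.

-62.1 dBu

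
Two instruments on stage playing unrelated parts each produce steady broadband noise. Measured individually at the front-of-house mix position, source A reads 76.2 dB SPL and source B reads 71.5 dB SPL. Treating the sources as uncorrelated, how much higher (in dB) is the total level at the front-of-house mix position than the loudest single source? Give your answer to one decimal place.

Add the sources as powers (linear), then convert back to dB:
L_total = 10·log₁₀(10^(76.2/10) + 10^(71.5/10)) = 77.47 dB SPL.
Excess over the loudest (76.2 dB): 77.47 − 76.2 = 1.3 dB.

1.3 dB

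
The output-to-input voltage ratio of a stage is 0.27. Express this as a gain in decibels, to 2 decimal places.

Voltage ratio → dB uses the 20·log₁₀ form:
20·log₁₀(0.27) = -11.37 dB.

-11.37 dB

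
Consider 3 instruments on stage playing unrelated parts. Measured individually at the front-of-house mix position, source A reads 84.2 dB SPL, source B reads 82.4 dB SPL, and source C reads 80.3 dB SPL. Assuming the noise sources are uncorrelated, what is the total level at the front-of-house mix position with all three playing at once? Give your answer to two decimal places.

87.36 dB SPL

Incoherent sources sum as intensities:
L_total = 10·log₁₀(10^(84.2/10) + 10^(82.4/10) + 10^(80.3/10)) = 10·log₁₀(544000000) = 87.36 dB SPL.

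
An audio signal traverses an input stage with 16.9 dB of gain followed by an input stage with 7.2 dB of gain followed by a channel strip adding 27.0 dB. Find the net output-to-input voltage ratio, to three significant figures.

359

Net gain = 16.9 + 7.2 + 27.0 = 51.1 dB.
Voltage ratio = 10^(51.1/20) = 359.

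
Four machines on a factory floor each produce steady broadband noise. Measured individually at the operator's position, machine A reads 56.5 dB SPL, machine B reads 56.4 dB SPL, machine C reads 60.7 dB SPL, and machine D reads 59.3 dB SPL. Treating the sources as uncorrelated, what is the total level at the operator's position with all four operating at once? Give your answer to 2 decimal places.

64.64 dB SPL

Add the sources as powers (linear), then convert back to dB:
L_total = 10·log₁₀(10^(56.5/10) + 10^(56.4/10) + 10^(60.7/10) + 10^(59.3/10)) = 10·log₁₀(2909000) = 64.64 dB SPL.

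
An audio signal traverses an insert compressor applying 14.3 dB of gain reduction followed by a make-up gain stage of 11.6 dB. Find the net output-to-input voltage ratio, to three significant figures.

0.733

Net gain = (−14.3) + 11.6 = -2.7 dB.
Voltage ratio = 10^(-2.7/20) = 0.733.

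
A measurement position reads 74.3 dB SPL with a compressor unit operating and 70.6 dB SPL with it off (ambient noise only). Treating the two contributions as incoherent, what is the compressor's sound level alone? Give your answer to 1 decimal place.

Background correction is a power subtraction:
L_src = 10·log₁₀(10^(74.3/10) − 10^(70.6/10)) = 10·log₁₀(15430000) = 71.9 dB SPL.

71.9 dB SPL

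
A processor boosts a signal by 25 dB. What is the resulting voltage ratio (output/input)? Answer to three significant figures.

Voltage ratio = 10^(dB/20).
10^(25/20) = 10^(1.250) = 17.8.

17.8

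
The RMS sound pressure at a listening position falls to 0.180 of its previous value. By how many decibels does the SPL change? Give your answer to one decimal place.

-14.9 dB

SPL change from a pressure ratio uses the 20·log₁₀ form:
20·log₁₀(0.180) = -14.9 dB.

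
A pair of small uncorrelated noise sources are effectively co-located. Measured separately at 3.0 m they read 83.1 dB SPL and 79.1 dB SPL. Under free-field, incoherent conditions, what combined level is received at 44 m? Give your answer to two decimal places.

Combined at 3.0 m: 10·log₁₀(10^(83.1/10)+10^(79.1/10)) = 84.555 dB SPL.
Then apply −20·log₁₀(44/3.0) = -23.327 dB → 61.23 dB SPL.

61.23 dB SPL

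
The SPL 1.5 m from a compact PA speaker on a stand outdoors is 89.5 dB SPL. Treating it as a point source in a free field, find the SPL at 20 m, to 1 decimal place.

67.0 dB SPL

Free-field point source: level drops by 20·log₁₀ of the distance ratio.
ΔL = −20·log₁₀(20/1.5) = -22.50 dB, so L₂ = 89.5 + (-22.50) = 67.0 dB SPL.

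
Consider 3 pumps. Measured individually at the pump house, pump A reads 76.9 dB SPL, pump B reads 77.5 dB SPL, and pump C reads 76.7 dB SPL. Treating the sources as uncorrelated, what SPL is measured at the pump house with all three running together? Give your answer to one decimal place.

Uncorrelated sources add in intensity (power), not in dB.
L_total = 10·log₁₀(10^(76.9/10) + 10^(77.5/10) + 10^(76.7/10)) = 10·log₁₀(152000000) = 81.8 dB SPL.

81.8 dB SPL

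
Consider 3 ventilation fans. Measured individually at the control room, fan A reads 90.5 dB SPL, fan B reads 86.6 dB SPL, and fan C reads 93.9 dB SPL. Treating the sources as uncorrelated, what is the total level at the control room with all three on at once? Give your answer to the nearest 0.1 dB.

96.1 dB SPL

Uncorrelated sources add in intensity (power), not in dB.
L_total = 10·log₁₀(10^(90.5/10) + 10^(86.6/10) + 10^(93.9/10)) = 10·log₁₀(4034000000) = 96.1 dB SPL.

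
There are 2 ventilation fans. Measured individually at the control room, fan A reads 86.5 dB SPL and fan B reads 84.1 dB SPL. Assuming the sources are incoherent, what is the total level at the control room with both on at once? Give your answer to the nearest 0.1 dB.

88.5 dB SPL

Incoherent sources sum as intensities:
L_total = 10·log₁₀(10^(86.5/10) + 10^(84.1/10)) = 10·log₁₀(703700000) = 88.5 dB SPL.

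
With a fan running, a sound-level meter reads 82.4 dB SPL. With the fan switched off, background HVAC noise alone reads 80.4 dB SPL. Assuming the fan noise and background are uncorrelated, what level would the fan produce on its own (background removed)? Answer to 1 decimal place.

78.1 dB SPL

Subtract intensities: L_src = 10·log₁₀(10^(L_total/10) − 10^(L_bg/10)).
L_src = 10·log₁₀(10^(82.4/10) − 10^(80.4/10)) = 10·log₁₀(64130000) = 78.1 dB SPL.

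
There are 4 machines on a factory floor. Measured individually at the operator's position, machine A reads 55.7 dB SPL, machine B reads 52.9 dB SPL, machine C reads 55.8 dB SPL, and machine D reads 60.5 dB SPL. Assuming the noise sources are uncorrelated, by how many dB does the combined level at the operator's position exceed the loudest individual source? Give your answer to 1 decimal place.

Uncorrelated sources add in intensity (power), not in dB.
L_total = 10·log₁₀(10^(55.7/10) + 10^(52.9/10) + 10^(55.8/10) + 10^(60.5/10)) = 63.16 dB SPL.
Excess over the loudest (60.5 dB): 63.16 − 60.5 = 2.7 dB.

2.7 dB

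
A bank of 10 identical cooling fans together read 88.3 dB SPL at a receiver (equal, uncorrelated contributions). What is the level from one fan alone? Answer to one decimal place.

78.3 dB SPL

10 equal incoherent sources add 10·log₁₀(10) = 10.00 dB over one source.
L_one = 88.3 − 10.00 = 78.3 dB SPL.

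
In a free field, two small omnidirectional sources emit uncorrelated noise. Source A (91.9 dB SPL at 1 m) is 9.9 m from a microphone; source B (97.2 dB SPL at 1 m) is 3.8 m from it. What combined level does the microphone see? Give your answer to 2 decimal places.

At the listener: L_A = 91.9 − 20·log₁₀(9.9) = 71.987 dB; L_B = 97.2 − 20·log₁₀(3.8) = 85.604 dB.
Combined: 10·log₁₀(10^(71.987/10)+10^(85.604/10)) = 85.79 dB SPL.

85.79 dB SPL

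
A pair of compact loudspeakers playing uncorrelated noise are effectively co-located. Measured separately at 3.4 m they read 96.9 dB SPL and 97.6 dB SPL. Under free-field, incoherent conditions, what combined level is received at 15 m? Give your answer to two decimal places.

Combined at 3.4 m: 10·log₁₀(10^(96.9/10)+10^(97.6/10)) = 100.274 dB SPL.
Then apply −20·log₁₀(15/3.4) = -12.892 dB → 87.38 dB SPL.

87.38 dB SPL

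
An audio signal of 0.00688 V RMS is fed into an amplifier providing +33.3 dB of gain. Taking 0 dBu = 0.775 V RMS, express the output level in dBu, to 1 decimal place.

-7.7 dBu

Input level: 20·log₁₀(0.00688/0.775) = -41.03 dBu.
Output: -41.03 + 33.3 = -7.7 dBu.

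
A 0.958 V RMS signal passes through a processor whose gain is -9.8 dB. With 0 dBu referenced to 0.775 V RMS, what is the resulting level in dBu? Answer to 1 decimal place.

-8.0 dBu

Input level: 20·log₁₀(0.958/0.775) = 1.84 dBu.
Output: 1.84 − 9.8 = -8.0 dBu.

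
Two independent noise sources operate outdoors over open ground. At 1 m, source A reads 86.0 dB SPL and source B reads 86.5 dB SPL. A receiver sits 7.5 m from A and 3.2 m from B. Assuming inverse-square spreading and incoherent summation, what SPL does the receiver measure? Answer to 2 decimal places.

At the listener: L_A = 86.0 − 20·log₁₀(7.5) = 68.499 dB; L_B = 86.5 − 20·log₁₀(3.2) = 76.397 dB.
Combined: 10·log₁₀(10^(68.499/10)+10^(76.397/10)) = 77.05 dB SPL.

77.05 dB SPL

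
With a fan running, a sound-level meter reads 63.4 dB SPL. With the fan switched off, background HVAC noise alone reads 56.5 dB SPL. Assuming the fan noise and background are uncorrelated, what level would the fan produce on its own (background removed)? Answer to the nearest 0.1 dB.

Background correction is a power subtraction:
L_src = 10·log₁₀(10^(63.4/10) − 10^(56.5/10)) = 10·log₁₀(1741000) = 62.4 dB SPL.

62.4 dB SPL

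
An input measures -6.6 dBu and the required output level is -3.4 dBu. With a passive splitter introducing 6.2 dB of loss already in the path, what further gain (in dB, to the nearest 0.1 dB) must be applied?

The required make-up gain is the shortfall in the dB sum.
G = -3.4 − (-6.6) + 6.2 = 9.4 dB.

9.4 dB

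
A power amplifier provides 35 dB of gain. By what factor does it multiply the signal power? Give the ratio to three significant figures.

3160

Power ratio = 10^(dB/10).
10^(35/10) = 10^(3.500) = 3160.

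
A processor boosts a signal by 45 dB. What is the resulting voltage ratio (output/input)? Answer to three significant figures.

178

Voltage ratio = 10^(dB/20).
10^(45/20) = 10^(2.250) = 178.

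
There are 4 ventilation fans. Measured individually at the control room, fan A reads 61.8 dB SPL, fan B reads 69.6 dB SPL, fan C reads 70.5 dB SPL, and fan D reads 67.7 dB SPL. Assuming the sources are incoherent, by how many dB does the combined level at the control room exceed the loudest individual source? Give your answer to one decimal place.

3.9 dB

Add the sources as powers (linear), then convert back to dB:
L_total = 10·log₁₀(10^(61.8/10) + 10^(69.6/10) + 10^(70.5/10) + 10^(67.7/10)) = 74.43 dB SPL.
Excess over the loudest (70.5 dB): 74.43 − 70.5 = 3.9 dB.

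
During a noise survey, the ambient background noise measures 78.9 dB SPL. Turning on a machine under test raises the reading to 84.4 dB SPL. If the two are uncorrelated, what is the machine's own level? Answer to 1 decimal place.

Background correction is a power subtraction:
L_src = 10·log₁₀(10^(84.4/10) − 10^(78.9/10)) = 10·log₁₀(197800000) = 83.0 dB SPL.

83.0 dB SPL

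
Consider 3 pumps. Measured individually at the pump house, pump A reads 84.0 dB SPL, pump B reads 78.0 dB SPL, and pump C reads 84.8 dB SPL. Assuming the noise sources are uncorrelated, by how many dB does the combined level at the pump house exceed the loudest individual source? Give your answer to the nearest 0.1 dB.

Add the sources as powers (linear), then convert back to dB:
L_total = 10·log₁₀(10^(84.0/10) + 10^(78.0/10) + 10^(84.8/10)) = 87.90 dB SPL.
Excess over the loudest (84.8 dB): 87.90 − 84.8 = 3.1 dB.

3.1 dB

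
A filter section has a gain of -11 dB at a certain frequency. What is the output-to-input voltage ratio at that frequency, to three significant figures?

0.282

Voltage ratio = 10^(dB/20).
10^(-11/20) = 10^(-0.5500) = 0.282.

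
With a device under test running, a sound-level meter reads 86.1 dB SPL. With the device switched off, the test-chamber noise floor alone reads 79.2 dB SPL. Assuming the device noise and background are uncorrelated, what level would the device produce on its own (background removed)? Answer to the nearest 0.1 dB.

85.1 dB SPL

Background correction is a power subtraction:
L_src = 10·log₁₀(10^(86.1/10) − 10^(79.2/10)) = 10·log₁₀(324200000) = 85.1 dB SPL.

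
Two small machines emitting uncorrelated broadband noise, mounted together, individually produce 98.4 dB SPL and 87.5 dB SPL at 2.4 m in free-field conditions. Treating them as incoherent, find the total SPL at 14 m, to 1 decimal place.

Combined at 2.4 m: 10·log₁₀(10^(98.4/10)+10^(87.5/10)) = 98.74 dB SPL.
Then apply −20·log₁₀(14/2.4) = -15.32 dB → 83.4 dB SPL.

83.4 dB SPL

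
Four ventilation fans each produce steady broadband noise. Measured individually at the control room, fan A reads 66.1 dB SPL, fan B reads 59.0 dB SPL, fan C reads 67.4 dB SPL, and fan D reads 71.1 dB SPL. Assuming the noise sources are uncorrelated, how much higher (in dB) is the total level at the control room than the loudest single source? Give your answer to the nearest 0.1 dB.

Add the sources as powers (linear), then convert back to dB:
L_total = 10·log₁₀(10^(66.1/10) + 10^(59.0/10) + 10^(67.4/10) + 10^(71.1/10)) = 73.66 dB SPL.
Excess over the loudest (71.1 dB): 73.66 − 71.1 = 2.6 dB.

2.6 dB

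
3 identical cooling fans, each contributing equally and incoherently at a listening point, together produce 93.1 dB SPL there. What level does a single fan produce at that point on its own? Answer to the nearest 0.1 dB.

88.3 dB SPL

3 equal incoherent sources add 10·log₁₀(3) = 4.77 dB over one source.
L_one = 93.1 − 4.77 = 88.3 dB SPL.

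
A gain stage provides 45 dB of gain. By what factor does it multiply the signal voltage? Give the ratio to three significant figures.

178

Voltage ratio = 10^(dB/20).
10^(45/20) = 10^(2.250) = 178.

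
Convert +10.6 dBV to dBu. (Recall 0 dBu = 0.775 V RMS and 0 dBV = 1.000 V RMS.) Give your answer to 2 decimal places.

The offset between the scales is 20·log₁₀(0.775/1.000) = −2.214 dB.
So dBu = +10.6 + 2.214 = +12.81 dBu.

+12.81 dBu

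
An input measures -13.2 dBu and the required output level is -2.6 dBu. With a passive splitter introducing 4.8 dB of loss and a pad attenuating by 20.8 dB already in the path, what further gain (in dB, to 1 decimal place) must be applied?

The required make-up gain is the shortfall in the dB sum.
G = -2.6 − (-13.2) + 4.8 + 20.8 = 36.2 dB.

36.2 dB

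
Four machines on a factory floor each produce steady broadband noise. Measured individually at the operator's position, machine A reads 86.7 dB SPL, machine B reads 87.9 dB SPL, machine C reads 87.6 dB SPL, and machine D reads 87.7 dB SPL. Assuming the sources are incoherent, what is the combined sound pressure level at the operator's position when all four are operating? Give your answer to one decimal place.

Uncorrelated sources add in intensity (power), not in dB.
L_total = 10·log₁₀(10^(86.7/10) + 10^(87.9/10) + 10^(87.6/10) + 10^(87.7/10)) = 10·log₁₀(2249000000) = 93.5 dB SPL.

93.5 dB SPL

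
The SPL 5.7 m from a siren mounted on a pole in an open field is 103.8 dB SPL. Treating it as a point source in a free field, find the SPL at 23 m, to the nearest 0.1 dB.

For a point source in a free field, ΔL = −20·log₁₀(d₂/d₁).
ΔL = −20·log₁₀(23/5.7) = -12.12 dB, so L₂ = 103.8 + (-12.12) = 91.7 dB SPL.

91.7 dB SPL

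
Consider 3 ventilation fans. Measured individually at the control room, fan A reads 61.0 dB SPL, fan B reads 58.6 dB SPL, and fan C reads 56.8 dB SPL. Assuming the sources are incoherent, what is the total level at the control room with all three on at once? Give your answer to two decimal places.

Uncorrelated sources add in intensity (power), not in dB.
L_total = 10·log₁₀(10^(61.0/10) + 10^(58.6/10) + 10^(56.8/10)) = 10·log₁₀(2462000) = 63.91 dB SPL.

63.91 dB SPL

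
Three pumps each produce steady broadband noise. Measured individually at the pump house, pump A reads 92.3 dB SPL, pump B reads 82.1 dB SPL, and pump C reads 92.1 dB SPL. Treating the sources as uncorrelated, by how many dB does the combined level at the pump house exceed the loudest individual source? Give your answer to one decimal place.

Add the sources as powers (linear), then convert back to dB:
L_total = 10·log₁₀(10^(92.3/10) + 10^(82.1/10) + 10^(92.1/10)) = 95.42 dB SPL.
Excess over the loudest (92.3 dB): 95.42 − 92.3 = 3.1 dB.

3.1 dB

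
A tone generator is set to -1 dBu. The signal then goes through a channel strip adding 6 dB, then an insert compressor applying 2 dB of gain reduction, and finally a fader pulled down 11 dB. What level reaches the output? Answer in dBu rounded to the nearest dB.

-8 dBu

Cascaded gains and losses add directly in dB.
-1 + 6 − 2 − 11 = -8 dBu.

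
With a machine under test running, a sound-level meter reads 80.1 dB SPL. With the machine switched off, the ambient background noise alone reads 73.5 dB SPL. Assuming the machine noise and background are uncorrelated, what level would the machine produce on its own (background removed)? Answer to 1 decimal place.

Subtract intensities: L_src = 10·log₁₀(10^(L_total/10) − 10^(L_bg/10)).
L_src = 10·log₁₀(10^(80.1/10) − 10^(73.5/10)) = 10·log₁₀(79940000) = 79.0 dB SPL.

79.0 dB SPL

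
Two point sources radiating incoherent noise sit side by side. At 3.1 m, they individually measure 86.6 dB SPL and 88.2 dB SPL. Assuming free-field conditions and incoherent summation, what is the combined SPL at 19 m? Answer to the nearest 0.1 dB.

74.7 dB SPL

Combined at 3.1 m: 10·log₁₀(10^(86.6/10)+10^(88.2/10)) = 90.48 dB SPL.
Then apply −20·log₁₀(19/3.1) = -15.75 dB → 74.7 dB SPL.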